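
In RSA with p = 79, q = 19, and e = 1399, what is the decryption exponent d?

φ(n) = (p−1)(q−1) = 78·18 = 1404.
Need d with 1399·d ≡ 1 (mod 1404). Apply the extended Euclidean algorithm:
1404 = 1×1399 + 5
1399 = 279×5 + 4
5 = 1×4 + 1
4 = 4×1 + 0
Back-substitute:
1 = 5 − 4
1 = −1399 + 280·5
1 = 280·1404 − 281·1399
So 1399·(-281) ≡ 1 (mod 1404), hence d ≡ -281 ≡ 1123 (mod 1404).

1123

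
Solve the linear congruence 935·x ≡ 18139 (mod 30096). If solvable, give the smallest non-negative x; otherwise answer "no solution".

First find gcd(935, 30096):
30096 = 32×935 + 176
935 = 5×176 + 55
176 = 3×55 + 11
55 = 5×11 + 0
gcd = 11 and 11 | 18139, so solutions exist. Divide through by 11: 85x ≡ 1649 (mod 2736).
Now find 85⁻¹ mod 2736:
2736 = 32*85 + 16
85 = 5*16 + 5
16 = 3*5 + 1
5 = 5*1 + 0
Back-substitute:
1 = 16 − 3·5
1 = −3·85 + 16·16
1 = 16·2736 − 515·85
So 85·(-515) ≡ 1 (mod 2736), i.e. 85⁻¹ ≡ 2221.
Then x ≡ 2221·1649 ≡ 1661 (mod 2736); the smallest non-negative solution is x = 1661.

1661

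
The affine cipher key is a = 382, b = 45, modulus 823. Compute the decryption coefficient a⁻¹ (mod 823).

265

gcd(823, 382) by repeated division:
823 = 2*382 + 59
382 = 6*59 + 28
59 = 2*28 + 3
28 = 9*3 + 1
3 = 3*1 + 0
The gcd is 1. Working backward:
1 = 28 − 9·3
1 = −9·59 + 19·28
1 = 19·382 − 123·59
1 = −123·823 + 265·382
So 382·265 ≡ 1 (mod 823).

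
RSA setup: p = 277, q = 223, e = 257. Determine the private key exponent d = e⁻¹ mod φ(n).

19073

φ(n) = (p−1)(q−1) = 276·222 = 61272.
Need d with 257·d ≡ 1 (mod 61272). Apply the extended Euclidean algorithm:
61272 = 238×257 + 106
257 = 2×106 + 45
106 = 2×45 + 16
45 = 2×16 + 13
16 = 1×13 + 3
13 = 4×3 + 1
3 = 3×1 + 0
Back-substitute:
1 = 13 − 4·3
1 = −4·16 + 5·13
1 = 5·45 − 14·16
1 = −14·106 + 33·45
1 = 33·257 − 80·106
1 = −80·61272 + 19073·257
So 257·19073 ≡ 1 (mod 61272), hence d = 19073.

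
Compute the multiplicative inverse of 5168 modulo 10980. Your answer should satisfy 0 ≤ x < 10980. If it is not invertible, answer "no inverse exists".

no inverse exists

Euclidean algorithm on 10980, 5168:
10980 = 2*5168 + 644
5168 = 8*644 + 16
644 = 40*16 + 4
16 = 4*4 + 0
The gcd is 4, not 1, hence no inverse exists.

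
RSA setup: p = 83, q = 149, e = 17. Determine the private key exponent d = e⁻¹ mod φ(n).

6425

φ(n) = (p−1)(q−1) = 82·148 = 12136.
Need d with 17·d ≡ 1 (mod 12136). Apply the extended Euclidean algorithm:
12136 = 713·17 + 15
17 = 1·15 + 2
15 = 7·2 + 1
2 = 2·1 + 0
Back-substitute:
1 = 15 − 7·2
1 = −7·17 + 8·15
1 = 8·12136 − 5711·17
So 17·(-5711) ≡ 1 (mod 12136), hence d ≡ -5711 ≡ 6425 (mod 12136).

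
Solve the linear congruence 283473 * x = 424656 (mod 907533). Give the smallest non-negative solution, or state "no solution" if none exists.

50857

First find gcd(283473, 907533):
907533 = 3×283473 + 57114
283473 = 4×57114 + 55017
57114 = 1×55017 + 2097
55017 = 26×2097 + 495
2097 = 4×495 + 117
495 = 4×117 + 27
117 = 4×27 + 9
27 = 3×9 + 0
gcd = 9 and 9 | 424656, so solutions exist. Divide through by 9: 31497x ≡ 47184 (mod 100837).
Now find 31497⁻¹ mod 100837:
100837 = 3·31497 + 6346
31497 = 4·6346 + 6113
6346 = 1·6113 + 233
6113 = 26·233 + 55
233 = 4·55 + 13
55 = 4·13 + 3
13 = 4·3 + 1
3 = 3·1 + 0
Back-substitute:
1 = 13 − 4·3
1 = −4·55 + 17·13
1 = 17·233 − 72·55
1 = −72·6113 + 1889·233
1 = 1889·6346 − 1961·6113
1 = −1961·31497 + 9733·6346
1 = 9733·100837 − 31160·31497
So 31497·(-31160) ≡ 1 (mod 100837), i.e. 31497⁻¹ ≡ 69677.
Then x ≡ 69677·47184 ≡ 50857 (mod 100837); the smallest non-negative solution is x = 50857.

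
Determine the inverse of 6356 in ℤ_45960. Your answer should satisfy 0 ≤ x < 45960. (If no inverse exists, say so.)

no inverse exists

Compute gcd(6356, 45960):
45960 = 7*6356 + 1468
6356 = 4*1468 + 484
1468 = 3*484 + 16
484 = 30*16 + 4
16 = 4*4 + 0
Since gcd = 4 > 1, 6356 is not a unit mod 45960.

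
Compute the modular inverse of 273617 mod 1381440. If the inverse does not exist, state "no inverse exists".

598193

Extended Euclidean algorithm:
1381440 = 5*273617 + 13355
273617 = 20*13355 + 6517
13355 = 2*6517 + 321
6517 = 20*321 + 97
321 = 3*97 + 30
97 = 3*30 + 7
30 = 4*7 + 2
7 = 3*2 + 1
2 = 2*1 + 0
gcd = 1, so the inverse exists. Back-substitute:
1 = 7 − 3·2
1 = −3·30 + 13·7
1 = 13·97 − 42·30
1 = −42·321 + 139·97
1 = 139·6517 − 2822·321
1 = −2822·13355 + 5783·6517
1 = 5783·273617 − 118482·13355
1 = −118482·1381440 + 598193·273617
So 273617·598193 ≡ 1 (mod 1381440).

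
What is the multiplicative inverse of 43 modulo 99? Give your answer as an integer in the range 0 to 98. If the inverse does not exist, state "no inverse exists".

76

Extended Euclidean algorithm:
99 = 2·43 + 13
43 = 3·13 + 4
13 = 3·4 + 1
4 = 4·1 + 0
Since gcd(43, 99) = 1, back-substitute to write 1 as a combination:
1 = 13 − 3·4
1 = −3·43 + 10·13
1 = 10·99 − 23·43
Thus 43·(-23) ≡ 1 (mod 99); reducing, -23 mod 99 = 76.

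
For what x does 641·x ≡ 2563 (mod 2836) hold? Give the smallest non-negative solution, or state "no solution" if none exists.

1495

First find gcd(641, 2836):
2836 = 4×641 + 272
641 = 2×272 + 97
272 = 2×97 + 78
97 = 1×78 + 19
78 = 4×19 + 2
19 = 9×2 + 1
2 = 2×1 + 0
gcd = 1, so a unique solution mod 2836 exists.
Back-substitute for the Bézout coefficients:
1 = 19 − 9·2
1 = −9·78 + 37·19
1 = 37·97 − 46·78
1 = −46·272 + 129·97
1 = 129·641 − 304·272
1 = −304·2836 + 1345·641
So 641·(1345) ≡ 1 (mod 2836), giving 641⁻¹ ≡ 1345.
x ≡ 641⁻¹·2563 ≡ 1345·2563 ≡ 1495 (mod 2836).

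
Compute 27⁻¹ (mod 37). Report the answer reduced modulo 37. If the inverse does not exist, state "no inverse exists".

Run Euclid on (37, 27):
37 = 1×27 + 10
27 = 2×10 + 7
10 = 1×7 + 3
7 = 2×3 + 1
3 = 3×1 + 0
The gcd is 1. Working backward:
1 = 7 − 2·3
1 = −2·10 + 3·7
1 = 3·27 − 8·10
1 = −8·37 + 11·27
So 27·11 ≡ 1 (mod 37).

11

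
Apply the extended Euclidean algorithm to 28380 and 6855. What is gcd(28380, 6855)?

Apply Euclid's algorithm to 28380 and 6855:
28380 = 4*6855 + 960
6855 = 7*960 + 135
960 = 7*135 + 15
135 = 9*15 + 0
gcd(28380, 6855) = 15.
Express as a combination:
15 = 960 − 7·135
15 = −7·6855 + 50·960
15 = 50·28380 − 207·6855
So 15 = (50)·28380 + (-207)·6855.

15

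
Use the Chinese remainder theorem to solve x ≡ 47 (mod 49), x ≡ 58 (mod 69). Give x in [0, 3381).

Write x = 47 + 49·k. Then 49·k ≡ 58 − 47 ≡ 11 (mod 69).
Need 49⁻¹ mod 69. Extended Euclid on (69, 49):
69 = 1×49 + 20
49 = 2×20 + 9
20 = 2×9 + 2
9 = 4×2 + 1
2 = 2×1 + 0
Back-substitute:
1 = 9 − 4·2
1 = −4·20 + 9·9
1 = 9·49 − 22·20
1 = −22·69 + 31·49
49⁻¹ ≡ 31 (mod 69), so k ≡ 31·11 ≡ 65 (mod 69).
x = 47 + 49·65 = 3232.

3232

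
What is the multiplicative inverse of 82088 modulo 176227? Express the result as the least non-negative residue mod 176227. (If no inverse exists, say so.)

Apply the Euclidean algorithm to 176227 and 82088:
176227 = 2×82088 + 12051
82088 = 6×12051 + 9782
12051 = 1×9782 + 2269
9782 = 4×2269 + 706
2269 = 3×706 + 151
706 = 4×151 + 102
151 = 1×102 + 49
102 = 2×49 + 4
49 = 12×4 + 1
4 = 4×1 + 0
gcd = 1, so the inverse exists. Back-substitute:
1 = 49 − 12·4
1 = −12·102 + 25·49
1 = 25·151 − 37·102
1 = −37·706 + 173·151
1 = 173·2269 − 556·706
1 = −556·9782 + 2397·2269
1 = 2397·12051 − 2953·9782
1 = −2953·82088 + 20115·12051
1 = 20115·176227 − 43183·82088
Hence 82088⁻¹ ≡ -43183 ≡ 133044 (mod 176227).

133044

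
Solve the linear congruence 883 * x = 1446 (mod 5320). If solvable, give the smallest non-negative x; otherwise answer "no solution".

First find gcd(883, 5320):
5320 = 6×883 + 22
883 = 40×22 + 3
22 = 7×3 + 1
3 = 3×1 + 0
gcd = 1, so a unique solution mod 5320 exists.
Back-substitute for the Bézout coefficients:
1 = 22 − 7·3
1 = −7·883 + 281·22
1 = 281·5320 − 1693·883
So 883·(-1693) ≡ 1 (mod 5320), giving 883⁻¹ ≡ 3627.
x ≡ 883⁻¹·1446 ≡ 3627·1446 ≡ 4442 (mod 5320).

4442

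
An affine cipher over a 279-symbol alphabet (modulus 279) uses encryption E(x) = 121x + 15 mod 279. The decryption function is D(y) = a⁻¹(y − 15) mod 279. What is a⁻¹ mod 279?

196

Apply the Euclidean algorithm to 279 and 121:
279 = 2×121 + 37
121 = 3×37 + 10
37 = 3×10 + 7
10 = 1×7 + 3
7 = 2×3 + 1
3 = 3×1 + 0
The gcd is 1. Working backward:
1 = 7 − 2·3
1 = −2·10 + 3·7
1 = 3·37 − 11·10
1 = −11·121 + 36·37
1 = 36·279 − 83·121
So 121·(-83) ≡ 1 (mod 279), and -83 ≡ 196 (mod 279).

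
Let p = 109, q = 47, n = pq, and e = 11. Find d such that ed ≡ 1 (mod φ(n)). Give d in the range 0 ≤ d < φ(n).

1355

φ(n) = (p−1)(q−1) = 108·46 = 4968.
Need d with 11·d ≡ 1 (mod 4968). Apply the extended Euclidean algorithm:
4968 = 451*11 + 7
11 = 1*7 + 4
7 = 1*4 + 3
4 = 1*3 + 1
3 = 3*1 + 0
Back-substitute:
1 = 4 − 3
1 = −7 + 2·4
1 = 2·11 − 3·7
1 = −3·4968 + 1355·11
So 11·1355 ≡ 1 (mod 4968), hence d = 1355.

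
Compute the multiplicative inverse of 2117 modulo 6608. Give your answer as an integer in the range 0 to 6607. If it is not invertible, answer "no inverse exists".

Run Euclid on (6608, 2117):
6608 = 3×2117 + 257
2117 = 8×257 + 61
257 = 4×61 + 13
61 = 4×13 + 9
13 = 1×9 + 4
9 = 2×4 + 1
4 = 4×1 + 0
gcd = 1, so the inverse exists. Back-substitute:
1 = 9 − 2·4
1 = −2·13 + 3·9
1 = 3·61 − 14·13
1 = −14·257 + 59·61
1 = 59·2117 − 486·257
1 = −486·6608 + 1517·2117
So 2117·1517 ≡ 1 (mod 6608).

1517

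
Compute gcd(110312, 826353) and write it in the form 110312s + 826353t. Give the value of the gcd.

Apply Euclid's algorithm to 826353 and 110312:
826353 = 7×110312 + 54169
110312 = 2×54169 + 1974
54169 = 27×1974 + 871
1974 = 2×871 + 232
871 = 3×232 + 175
232 = 1×175 + 57
175 = 3×57 + 4
57 = 14×4 + 1
4 = 4×1 + 0
gcd(110312, 826353) = 1.
Back-substituting:
1 = 57 − 14·4
1 = −14·175 + 43·57
1 = 43·232 − 57·175
1 = −57·871 + 214·232
1 = 214·1974 − 485·871
1 = −485·54169 + 13309·1974
1 = 13309·110312 − 27103·54169
1 = −27103·826353 + 203030·110312
So 1 = (-27103)·826353 + (203030)·110312.

1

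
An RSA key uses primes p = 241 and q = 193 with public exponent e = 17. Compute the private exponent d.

13553

φ(n) = (p−1)(q−1) = 240·192 = 46080.
Need d with 17·d ≡ 1 (mod 46080). Apply the extended Euclidean algorithm:
46080 = 2710×17 + 10
17 = 1×10 + 7
10 = 1×7 + 3
7 = 2×3 + 1
3 = 3×1 + 0
Back-substitute:
1 = 7 − 2·3
1 = −2·10 + 3·7
1 = 3·17 − 5·10
1 = −5·46080 + 13553·17
So 17·13553 ≡ 1 (mod 46080), hence d = 13553.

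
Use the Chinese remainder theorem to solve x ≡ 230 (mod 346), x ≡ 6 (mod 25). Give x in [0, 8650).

2306

Write x = 230 + 346·k. Then 346·k ≡ 6 − 230 ≡ 1 (mod 25).
Need 346⁻¹ mod 25. Extended Euclid on (25, 21):
25 = 1·21 + 4
21 = 5·4 + 1
4 = 4·1 + 0
Back-substitute:
1 = 21 − 5·4
1 = −5·25 + 6·21
346⁻¹ ≡ 6 (mod 25), so k ≡ 6·1 ≡ 6 (mod 25).
x = 230 + 346·6 = 2306.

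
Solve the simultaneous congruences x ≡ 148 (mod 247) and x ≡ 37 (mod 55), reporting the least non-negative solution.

Write x = 148 + 247·k. Then 247·k ≡ 37 − 148 ≡ 54 (mod 55).
Need 247⁻¹ mod 55. Extended Euclid on (55, 27):
55 = 2*27 + 1
27 = 27*1 + 0
Back-substitute:
1 = 55 − 2·27
247⁻¹ ≡ 53 (mod 55), so k ≡ 53·54 ≡ 2 (mod 55).
x = 148 + 247·2 = 642.

642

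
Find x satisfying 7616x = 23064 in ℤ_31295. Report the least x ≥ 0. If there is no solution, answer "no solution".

25874

First find gcd(7616, 31295):
31295 = 4*7616 + 831
7616 = 9*831 + 137
831 = 6*137 + 9
137 = 15*9 + 2
9 = 4*2 + 1
2 = 2*1 + 0
gcd = 1, so a unique solution mod 31295 exists.
Back-substitute for the Bézout coefficients:
1 = 9 − 4·2
1 = −4·137 + 61·9
1 = 61·831 − 370·137
1 = −370·7616 + 3391·831
1 = 3391·31295 − 13934·7616
So 7616·(-13934) ≡ 1 (mod 31295), giving 7616⁻¹ ≡ 17361.
x ≡ 7616⁻¹·23064 ≡ 17361·23064 ≡ 25874 (mod 31295).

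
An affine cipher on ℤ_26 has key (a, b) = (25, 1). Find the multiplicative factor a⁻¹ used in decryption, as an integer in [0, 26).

25

Apply the Euclidean algorithm to 26 and 25:
26 = 1×25 + 1
25 = 25×1 + 0
The gcd is 1. Working backward:
1 = 26 − 25
So 25·(-1) ≡ 1 (mod 26), and -1 ≡ 25 (mod 26).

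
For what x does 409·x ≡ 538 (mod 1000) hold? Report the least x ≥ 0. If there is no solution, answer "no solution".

First find gcd(409, 1000):
1000 = 2·409 + 182
409 = 2·182 + 45
182 = 4·45 + 2
45 = 22·2 + 1
2 = 2·1 + 0
gcd = 1, so a unique solution mod 1000 exists.
Back-substitute for the Bézout coefficients:
1 = 45 − 22·2
1 = −22·182 + 89·45
1 = 89·409 − 200·182
1 = −200·1000 + 489·409
So 409·(489) ≡ 1 (mod 1000), giving 409⁻¹ ≡ 489.
x ≡ 409⁻¹·538 ≡ 489·538 ≡ 82 (mod 1000).

82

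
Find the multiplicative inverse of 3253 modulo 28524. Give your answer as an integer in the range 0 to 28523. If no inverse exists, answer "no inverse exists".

27577

Extended Euclidean algorithm:
28524 = 8·3253 + 2500
3253 = 1·2500 + 753
2500 = 3·753 + 241
753 = 3·241 + 30
241 = 8·30 + 1
30 = 30·1 + 0
The gcd is 1. Working backward:
1 = 241 − 8·30
1 = −8·753 + 25·241
1 = 25·2500 − 83·753
1 = −83·3253 + 108·2500
1 = 108·28524 − 947·3253
So 3253·(-947) ≡ 1 (mod 28524), and -947 ≡ 27577 (mod 28524).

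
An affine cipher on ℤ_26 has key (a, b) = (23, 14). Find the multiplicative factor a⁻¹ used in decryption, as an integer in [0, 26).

17

Run Euclid on (26, 23):
26 = 1*23 + 3
23 = 7*3 + 2
3 = 1*2 + 1
2 = 2*1 + 0
Since gcd(23, 26) = 1, back-substitute to write 1 as a combination:
1 = 3 − 2
1 = −23 + 8·3
1 = 8·26 − 9·23
Hence 23⁻¹ ≡ -9 ≡ 17 (mod 26).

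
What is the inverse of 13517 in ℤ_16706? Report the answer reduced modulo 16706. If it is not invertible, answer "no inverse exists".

16245

Apply the Euclidean algorithm to 16706 and 13517:
16706 = 1×13517 + 3189
13517 = 4×3189 + 761
3189 = 4×761 + 145
761 = 5×145 + 36
145 = 4×36 + 1
36 = 36×1 + 0
Since gcd(13517, 16706) = 1, back-substitute to write 1 as a combination:
1 = 145 − 4·36
1 = −4·761 + 21·145
1 = 21·3189 − 88·761
1 = −88·13517 + 373·3189
1 = 373·16706 − 461·13517
So 13517·(-461) ≡ 1 (mod 16706), and -461 ≡ 16245 (mod 16706).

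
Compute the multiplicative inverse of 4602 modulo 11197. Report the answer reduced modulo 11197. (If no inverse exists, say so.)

10888

gcd(11197, 4602) by repeated division:
11197 = 2·4602 + 1993
4602 = 2·1993 + 616
1993 = 3·616 + 145
616 = 4·145 + 36
145 = 4·36 + 1
36 = 36·1 + 0
Since gcd(4602, 11197) = 1, back-substitute to write 1 as a combination:
1 = 145 − 4·36
1 = −4·616 + 17·145
1 = 17·1993 − 55·616
1 = −55·4602 + 127·1993
1 = 127·11197 − 309·4602
Hence 4602⁻¹ ≡ -309 ≡ 10888 (mod 11197).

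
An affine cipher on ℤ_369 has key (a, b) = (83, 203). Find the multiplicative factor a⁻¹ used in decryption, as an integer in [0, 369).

Extended Euclidean algorithm:
369 = 4·83 + 37
83 = 2·37 + 9
37 = 4·9 + 1
9 = 9·1 + 0
The gcd is 1. Working backward:
1 = 37 − 4·9
1 = −4·83 + 9·37
1 = 9·369 − 40·83
So 83·(-40) ≡ 1 (mod 369), and -40 ≡ 329 (mod 369).

329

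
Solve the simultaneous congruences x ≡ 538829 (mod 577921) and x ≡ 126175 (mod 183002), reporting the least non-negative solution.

58924208147

Write x = 538829 + 577921·k. Then 577921·k ≡ 126175 − 538829 ≡ 136352 (mod 183002).
Need 577921⁻¹ mod 183002. Extended Euclid on (183002, 28915):
183002 = 6*28915 + 9512
28915 = 3*9512 + 379
9512 = 25*379 + 37
379 = 10*37 + 9
37 = 4*9 + 1
9 = 9*1 + 0
Back-substitute:
1 = 37 − 4·9
1 = −4·379 + 41·37
1 = 41·9512 − 1029·379
1 = −1029·28915 + 3128·9512
1 = 3128·183002 − 19797·28915
577921⁻¹ ≡ 163205 (mod 183002), so k ≡ 163205·136352 ≡ 101958 (mod 183002).
x = 538829 + 577921·101958 = 58924208147.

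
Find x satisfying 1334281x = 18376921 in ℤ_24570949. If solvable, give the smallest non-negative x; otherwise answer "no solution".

no solution

gcd(1334281, 24570949):
24570949 = 18×1334281 + 553891
1334281 = 2×553891 + 226499
553891 = 2×226499 + 100893
226499 = 2×100893 + 24713
100893 = 4×24713 + 2041
24713 = 12×2041 + 221
2041 = 9×221 + 52
221 = 4×52 + 13
52 = 4×13 + 0
gcd = 13, but 13 ∤ 18376921, so the congruence has no solution.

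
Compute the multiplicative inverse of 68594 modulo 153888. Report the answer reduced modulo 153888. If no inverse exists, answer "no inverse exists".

no inverse exists

Compute gcd(68594, 153888):
153888 = 2×68594 + 16700
68594 = 4×16700 + 1794
16700 = 9×1794 + 554
1794 = 3×554 + 132
554 = 4×132 + 26
132 = 5×26 + 2
26 = 13×2 + 0
The gcd is 2, not 1, hence no inverse exists.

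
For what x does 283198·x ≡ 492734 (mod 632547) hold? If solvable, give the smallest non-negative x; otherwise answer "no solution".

399416

First find gcd(283198, 632547):
632547 = 2*283198 + 66151
283198 = 4*66151 + 18594
66151 = 3*18594 + 10369
18594 = 1*10369 + 8225
10369 = 1*8225 + 2144
8225 = 3*2144 + 1793
2144 = 1*1793 + 351
1793 = 5*351 + 38
351 = 9*38 + 9
38 = 4*9 + 2
9 = 4*2 + 1
2 = 2*1 + 0
gcd = 1, so a unique solution mod 632547 exists.
Back-substitute for the Bézout coefficients:
1 = 9 − 4·2
1 = −4·38 + 17·9
1 = 17·351 − 157·38
1 = −157·1793 + 802·351
1 = 802·2144 − 959·1793
1 = −959·8225 + 3679·2144
1 = 3679·10369 − 4638·8225
1 = −4638·18594 + 8317·10369
1 = 8317·66151 − 29589·18594
1 = −29589·283198 + 126673·66151
1 = 126673·632547 − 282935·283198
So 283198·(-282935) ≡ 1 (mod 632547), giving 283198⁻¹ ≡ 349612.
x ≡ 283198⁻¹·492734 ≡ 349612·492734 ≡ 399416 (mod 632547).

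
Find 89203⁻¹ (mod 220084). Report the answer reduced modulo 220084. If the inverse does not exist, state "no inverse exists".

210975

gcd(220084, 89203) by repeated division:
220084 = 2×89203 + 41678
89203 = 2×41678 + 5847
41678 = 7×5847 + 749
5847 = 7×749 + 604
749 = 1×604 + 145
604 = 4×145 + 24
145 = 6×24 + 1
24 = 24×1 + 0
gcd = 1, so the inverse exists. Back-substitute:
1 = 145 − 6·24
1 = −6·604 + 25·145
1 = 25·749 − 31·604
1 = −31·5847 + 242·749
1 = 242·41678 − 1725·5847
1 = −1725·89203 + 3692·41678
1 = 3692·220084 − 9109·89203
So 89203·(-9109) ≡ 1 (mod 220084), and -9109 ≡ 210975 (mod 220084).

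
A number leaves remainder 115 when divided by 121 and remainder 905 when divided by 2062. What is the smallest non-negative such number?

174113

Write x = 115 + 121·k. Then 121·k ≡ 905 − 115 ≡ 790 (mod 2062).
Need 121⁻¹ mod 2062. Extended Euclid on (2062, 121):
2062 = 17·121 + 5
121 = 24·5 + 1
5 = 5·1 + 0
Back-substitute:
1 = 121 − 24·5
1 = −24·2062 + 409·121
121⁻¹ ≡ 409 (mod 2062), so k ≡ 409·790 ≡ 1438 (mod 2062).
x = 115 + 121·1438 = 174113.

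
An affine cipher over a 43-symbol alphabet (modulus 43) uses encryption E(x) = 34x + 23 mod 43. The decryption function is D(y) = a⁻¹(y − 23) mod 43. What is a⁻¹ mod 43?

gcd(43, 34) by repeated division:
43 = 1·34 + 9
34 = 3·9 + 7
9 = 1·7 + 2
7 = 3·2 + 1
2 = 2·1 + 0
gcd = 1, so the inverse exists. Back-substitute:
1 = 7 − 3·2
1 = −3·9 + 4·7
1 = 4·34 − 15·9
1 = −15·43 + 19·34
So 34·19 ≡ 1 (mod 43).

19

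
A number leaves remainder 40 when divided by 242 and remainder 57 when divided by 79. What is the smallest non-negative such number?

Write x = 40 + 242·k. Then 242·k ≡ 57 − 40 ≡ 17 (mod 79).
Need 242⁻¹ mod 79. Extended Euclid on (79, 5):
79 = 15*5 + 4
5 = 1*4 + 1
4 = 4*1 + 0
Back-substitute:
1 = 5 − 4
1 = −79 + 16·5
242⁻¹ ≡ 16 (mod 79), so k ≡ 16·17 ≡ 35 (mod 79).
x = 40 + 242·35 = 8510.

8510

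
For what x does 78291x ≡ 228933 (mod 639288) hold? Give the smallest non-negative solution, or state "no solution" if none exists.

First find gcd(78291, 639288):
639288 = 8·78291 + 12960
78291 = 6·12960 + 531
12960 = 24·531 + 216
531 = 2·216 + 99
216 = 2·99 + 18
99 = 5·18 + 9
18 = 2·9 + 0
gcd = 9 and 9 | 228933, so solutions exist. Divide through by 9: 8699x ≡ 25437 (mod 71032).
Now find 8699⁻¹ mod 71032:
71032 = 8×8699 + 1440
8699 = 6×1440 + 59
1440 = 24×59 + 24
59 = 2×24 + 11
24 = 2×11 + 2
11 = 5×2 + 1
2 = 2×1 + 0
Back-substitute:
1 = 11 − 5·2
1 = −5·24 + 11·11
1 = 11·59 − 27·24
1 = −27·1440 + 659·59
1 = 659·8699 − 3981·1440
1 = −3981·71032 + 32507·8699
So 8699⁻¹ ≡ 32507 (mod 71032).
Then x ≡ 32507·25437 ≡ 68079 (mod 71032); the smallest non-negative solution is x = 68079.

68079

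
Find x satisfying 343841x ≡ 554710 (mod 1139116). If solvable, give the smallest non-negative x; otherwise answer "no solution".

115354

First find gcd(343841, 1139116):
1139116 = 3·343841 + 107593
343841 = 3·107593 + 21062
107593 = 5·21062 + 2283
21062 = 9·2283 + 515
2283 = 4·515 + 223
515 = 2·223 + 69
223 = 3·69 + 16
69 = 4·16 + 5
16 = 3·5 + 1
5 = 5·1 + 0
gcd = 1, so a unique solution mod 1139116 exists.
Back-substitute for the Bézout coefficients:
1 = 16 − 3·5
1 = −3·69 + 13·16
1 = 13·223 − 42·69
1 = −42·515 + 97·223
1 = 97·2283 − 430·515
1 = −430·21062 + 3967·2283
1 = 3967·107593 − 20265·21062
1 = −20265·343841 + 64762·107593
1 = 64762·1139116 − 214551·343841
So 343841·(-214551) ≡ 1 (mod 1139116), giving 343841⁻¹ ≡ 924565.
x ≡ 343841⁻¹·554710 ≡ 924565·554710 ≡ 115354 (mod 1139116).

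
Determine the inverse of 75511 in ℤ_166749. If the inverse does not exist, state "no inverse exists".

Apply the Euclidean algorithm to 166749 and 75511:
166749 = 2×75511 + 15727
75511 = 4×15727 + 12603
15727 = 1×12603 + 3124
12603 = 4×3124 + 107
3124 = 29×107 + 21
107 = 5×21 + 2
21 = 10×2 + 1
2 = 2×1 + 0
Since gcd(75511, 166749) = 1, back-substitute to write 1 as a combination:
1 = 21 − 10·2
1 = −10·107 + 51·21
1 = 51·3124 − 1489·107
1 = −1489·12603 + 6007·3124
1 = 6007·15727 − 7496·12603
1 = −7496·75511 + 35991·15727
1 = 35991·166749 − 79478·75511
Thus 75511·(-79478) ≡ 1 (mod 166749); reducing, -79478 mod 166749 = 87271.

87271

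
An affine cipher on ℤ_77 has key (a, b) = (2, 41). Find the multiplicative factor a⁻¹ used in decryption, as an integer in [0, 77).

39

Run Euclid on (77, 2):
77 = 38×2 + 1
2 = 2×1 + 0
gcd = 1, so the inverse exists. Back-substitute:
1 = 77 − 38·2
Hence 2⁻¹ ≡ -38 ≡ 39 (mod 77).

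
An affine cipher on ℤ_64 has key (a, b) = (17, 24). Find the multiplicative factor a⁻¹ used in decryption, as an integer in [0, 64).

49

Run Euclid on (64, 17):
64 = 3*17 + 13
17 = 1*13 + 4
13 = 3*4 + 1
4 = 4*1 + 0
The gcd is 1. Working backward:
1 = 13 − 3·4
1 = −3·17 + 4·13
1 = 4·64 − 15·17
So 17·(-15) ≡ 1 (mod 64), and -15 ≡ 49 (mod 64).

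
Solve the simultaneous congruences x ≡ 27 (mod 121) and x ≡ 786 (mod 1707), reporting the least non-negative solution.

75894

Write x = 27 + 121·k. Then 121·k ≡ 786 − 27 ≡ 759 (mod 1707).
Need 121⁻¹ mod 1707. Extended Euclid on (1707, 121):
1707 = 14×121 + 13
121 = 9×13 + 4
13 = 3×4 + 1
4 = 4×1 + 0
Back-substitute:
1 = 13 − 3·4
1 = −3·121 + 28·13
1 = 28·1707 − 395·121
121⁻¹ ≡ 1312 (mod 1707), so k ≡ 1312·759 ≡ 627 (mod 1707).
x = 27 + 121·627 = 75894.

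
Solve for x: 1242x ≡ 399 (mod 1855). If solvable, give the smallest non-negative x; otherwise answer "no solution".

1582

First find gcd(1242, 1855):
1855 = 1×1242 + 613
1242 = 2×613 + 16
613 = 38×16 + 5
16 = 3×5 + 1
5 = 5×1 + 0
gcd = 1, so a unique solution mod 1855 exists.
Back-substitute for the Bézout coefficients:
1 = 16 − 3·5
1 = −3·613 + 115·16
1 = 115·1242 − 233·613
1 = −233·1855 + 348·1242
So 1242·(348) ≡ 1 (mod 1855), giving 1242⁻¹ ≡ 348.
x ≡ 1242⁻¹·399 ≡ 348·399 ≡ 1582 (mod 1855).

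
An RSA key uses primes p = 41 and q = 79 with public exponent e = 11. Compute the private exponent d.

851

φ(n) = (p−1)(q−1) = 40·78 = 3120.
Need d with 11·d ≡ 1 (mod 3120). Apply the extended Euclidean algorithm:
3120 = 283×11 + 7
11 = 1×7 + 4
7 = 1×4 + 3
4 = 1×3 + 1
3 = 3×1 + 0
Back-substitute:
1 = 4 − 3
1 = −7 + 2·4
1 = 2·11 − 3·7
1 = −3·3120 + 851·11
So 11·851 ≡ 1 (mod 3120), hence d = 851.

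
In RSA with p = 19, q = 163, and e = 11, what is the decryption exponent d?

φ(n) = (p−1)(q−1) = 18·162 = 2916.
Need d with 11·d ≡ 1 (mod 2916). Apply the extended Euclidean algorithm:
2916 = 265×11 + 1
11 = 11×1 + 0
Back-substitute:
1 = 2916 − 265·11
So 11·(-265) ≡ 1 (mod 2916), hence d ≡ -265 ≡ 2651 (mod 2916).

2651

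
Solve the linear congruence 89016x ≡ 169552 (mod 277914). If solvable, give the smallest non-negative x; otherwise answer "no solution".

gcd(89016, 277914):
277914 = 3*89016 + 10866
89016 = 8*10866 + 2088
10866 = 5*2088 + 426
2088 = 4*426 + 384
426 = 1*384 + 42
384 = 9*42 + 6
42 = 7*6 + 0
gcd = 6, but 6 ∤ 169552, so the congruence has no solution.

no solution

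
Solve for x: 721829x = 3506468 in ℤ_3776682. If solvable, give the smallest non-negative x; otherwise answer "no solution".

First find gcd(721829, 3776682):
3776682 = 5×721829 + 167537
721829 = 4×167537 + 51681
167537 = 3×51681 + 12494
51681 = 4×12494 + 1705
12494 = 7×1705 + 559
1705 = 3×559 + 28
559 = 19×28 + 27
28 = 1×27 + 1
27 = 27×1 + 0
gcd = 1, so a unique solution mod 3776682 exists.
Back-substitute for the Bézout coefficients:
1 = 28 − 27
1 = −559 + 20·28
1 = 20·1705 − 61·559
1 = −61·12494 + 447·1705
1 = 447·51681 − 1849·12494
1 = −1849·167537 + 5994·51681
1 = 5994·721829 − 25825·167537
1 = −25825·3776682 + 135119·721829
So 721829·(135119) ≡ 1 (mod 3776682), giving 721829⁻¹ ≡ 135119.
x ≡ 721829⁻¹·3506468 ≡ 135119·3506468 ≡ 1916110 (mod 3776682).

1916110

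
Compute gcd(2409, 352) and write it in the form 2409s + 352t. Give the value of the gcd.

Euclidean algorithm:
2409 = 6×352 + 297
352 = 1×297 + 55
297 = 5×55 + 22
55 = 2×22 + 11
22 = 2×11 + 0
gcd(2409, 352) = 11.
Back-substituting:
11 = 55 − 2·22
11 = −2·297 + 11·55
11 = 11·352 − 13·297
11 = −13·2409 + 89·352
So 11 = (-13)·2409 + (89)·352.

11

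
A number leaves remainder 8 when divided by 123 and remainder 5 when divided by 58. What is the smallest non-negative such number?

Write x = 8 + 123·k. Then 123·k ≡ 5 − 8 ≡ 55 (mod 58).
Need 123⁻¹ mod 58. Extended Euclid on (58, 7):
58 = 8·7 + 2
7 = 3·2 + 1
2 = 2·1 + 0
Back-substitute:
1 = 7 − 3·2
1 = −3·58 + 25·7
123⁻¹ ≡ 25 (mod 58), so k ≡ 25·55 ≡ 41 (mod 58).
x = 8 + 123·41 = 5051.

5051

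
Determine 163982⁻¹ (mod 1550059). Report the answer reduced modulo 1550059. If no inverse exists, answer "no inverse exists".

Euclidean algorithm on 1550059, 163982:
1550059 = 9·163982 + 74221
163982 = 2·74221 + 15540
74221 = 4·15540 + 12061
15540 = 1·12061 + 3479
12061 = 3·3479 + 1624
3479 = 2·1624 + 231
1624 = 7·231 + 7
231 = 33·7 + 0
gcd(163982, 1550059) = 7 ≠ 1, so 163982 has no multiplicative inverse modulo 1550059.

no inverse exists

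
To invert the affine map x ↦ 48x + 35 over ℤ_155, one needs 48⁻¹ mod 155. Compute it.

42

Run Euclid on (155, 48):
155 = 3*48 + 11
48 = 4*11 + 4
11 = 2*4 + 3
4 = 1*3 + 1
3 = 3*1 + 0
gcd = 1, so the inverse exists. Back-substitute:
1 = 4 − 3
1 = −11 + 3·4
1 = 3·48 − 13·11
1 = −13·155 + 42·48
So 48·42 ≡ 1 (mod 155).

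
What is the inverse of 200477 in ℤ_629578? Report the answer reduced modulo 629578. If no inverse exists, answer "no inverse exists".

Apply the Euclidean algorithm to 629578 and 200477:
629578 = 3×200477 + 28147
200477 = 7×28147 + 3448
28147 = 8×3448 + 563
3448 = 6×563 + 70
563 = 8×70 + 3
70 = 23×3 + 1
3 = 3×1 + 0
The gcd is 1. Working backward:
1 = 70 − 23·3
1 = −23·563 + 185·70
1 = 185·3448 − 1133·563
1 = −1133·28147 + 9249·3448
1 = 9249·200477 − 65876·28147
1 = −65876·629578 + 206877·200477
So 200477·206877 ≡ 1 (mod 629578).

206877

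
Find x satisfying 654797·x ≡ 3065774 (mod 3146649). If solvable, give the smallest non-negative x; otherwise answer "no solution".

no solution

gcd(654797, 3146649):
3146649 = 4*654797 + 527461
654797 = 1*527461 + 127336
527461 = 4*127336 + 18117
127336 = 7*18117 + 517
18117 = 35*517 + 22
517 = 23*22 + 11
22 = 2*11 + 0
gcd = 11, but 11 ∤ 3065774, so the congruence has no solution.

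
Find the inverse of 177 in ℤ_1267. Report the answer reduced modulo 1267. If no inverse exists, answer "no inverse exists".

Apply the Euclidean algorithm to 1267 and 177:
1267 = 7*177 + 28
177 = 6*28 + 9
28 = 3*9 + 1
9 = 9*1 + 0
Since gcd(177, 1267) = 1, back-substitute to write 1 as a combination:
1 = 28 − 3·9
1 = −3·177 + 19·28
1 = 19·1267 − 136·177
Thus 177·(-136) ≡ 1 (mod 1267); reducing, -136 mod 1267 = 1131.

1131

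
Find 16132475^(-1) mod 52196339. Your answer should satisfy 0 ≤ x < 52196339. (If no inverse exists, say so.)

Run Euclid on (52196339, 16132475):
52196339 = 3×16132475 + 3798914
16132475 = 4×3798914 + 936819
3798914 = 4×936819 + 51638
936819 = 18×51638 + 7335
51638 = 7×7335 + 293
7335 = 25×293 + 10
293 = 29×10 + 3
10 = 3×3 + 1
3 = 3×1 + 0
gcd = 1, so the inverse exists. Back-substitute:
1 = 10 − 3·3
1 = −3·293 + 88·10
1 = 88·7335 − 2203·293
1 = −2203·51638 + 15509·7335
1 = 15509·936819 − 281365·51638
1 = −281365·3798914 + 1140969·936819
1 = 1140969·16132475 − 4845241·3798914
1 = −4845241·52196339 + 15676692·16132475
So 16132475·15676692 ≡ 1 (mod 52196339).

15676692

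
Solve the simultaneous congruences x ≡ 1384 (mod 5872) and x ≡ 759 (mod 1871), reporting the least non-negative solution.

7452952

Write x = 1384 + 5872·k. Then 5872·k ≡ 759 − 1384 ≡ 1246 (mod 1871).
Need 5872⁻¹ mod 1871. Extended Euclid on (1871, 259):
1871 = 7·259 + 58
259 = 4·58 + 27
58 = 2·27 + 4
27 = 6·4 + 3
4 = 1·3 + 1
3 = 3·1 + 0
Back-substitute:
1 = 4 − 3
1 = −27 + 7·4
1 = 7·58 − 15·27
1 = −15·259 + 67·58
1 = 67·1871 − 484·259
5872⁻¹ ≡ 1387 (mod 1871), so k ≡ 1387·1246 ≡ 1269 (mod 1871).
x = 1384 + 5872·1269 = 7452952.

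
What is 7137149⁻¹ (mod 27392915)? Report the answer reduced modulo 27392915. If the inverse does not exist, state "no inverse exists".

18587004

Apply the Euclidean algorithm to 27392915 and 7137149:
27392915 = 3×7137149 + 5981468
7137149 = 1×5981468 + 1155681
5981468 = 5×1155681 + 203063
1155681 = 5×203063 + 140366
203063 = 1×140366 + 62697
140366 = 2×62697 + 14972
62697 = 4×14972 + 2809
14972 = 5×2809 + 927
2809 = 3×927 + 28
927 = 33×28 + 3
28 = 9×3 + 1
3 = 3×1 + 0
Since gcd(7137149, 27392915) = 1, back-substitute to write 1 as a combination:
1 = 28 − 9·3
1 = −9·927 + 298·28
1 = 298·2809 − 903·927
1 = −903·14972 + 4813·2809
1 = 4813·62697 − 20155·14972
1 = −20155·140366 + 45123·62697
1 = 45123·203063 − 65278·140366
1 = −65278·1155681 + 371513·203063
1 = 371513·5981468 − 1922843·1155681
1 = −1922843·7137149 + 2294356·5981468
1 = 2294356·27392915 − 8805911·7137149
Thus 7137149·(-8805911) ≡ 1 (mod 27392915); reducing, -8805911 mod 27392915 = 18587004.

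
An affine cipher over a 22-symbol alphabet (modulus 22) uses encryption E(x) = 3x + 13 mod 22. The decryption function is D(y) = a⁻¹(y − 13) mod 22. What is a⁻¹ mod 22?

Run Euclid on (22, 3):
22 = 7*3 + 1
3 = 3*1 + 0
The gcd is 1. Working backward:
1 = 22 − 7·3
Thus 3·(-7) ≡ 1 (mod 22); reducing, -7 mod 22 = 15.

15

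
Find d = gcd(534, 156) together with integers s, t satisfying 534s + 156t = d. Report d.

6

Euclidean algorithm:
534 = 3·156 + 66
156 = 2·66 + 24
66 = 2·24 + 18
24 = 1·18 + 6
18 = 3·6 + 0
gcd(534, 156) = 6.
Working backward:
6 = 24 − 18
6 = −66 + 3·24
6 = 3·156 − 7·66
6 = −7·534 + 24·156
So 6 = (-7)·534 + (24)·156.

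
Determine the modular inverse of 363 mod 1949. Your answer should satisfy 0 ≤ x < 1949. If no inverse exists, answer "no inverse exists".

gcd(1949, 363) by repeated division:
1949 = 5·363 + 134
363 = 2·134 + 95
134 = 1·95 + 39
95 = 2·39 + 17
39 = 2·17 + 5
17 = 3·5 + 2
5 = 2·2 + 1
2 = 2·1 + 0
gcd = 1, so the inverse exists. Back-substitute:
1 = 5 − 2·2
1 = −2·17 + 7·5
1 = 7·39 − 16·17
1 = −16·95 + 39·39
1 = 39·134 − 55·95
1 = −55·363 + 149·134
1 = 149·1949 − 800·363
Hence 363⁻¹ ≡ -800 ≡ 1149 (mod 1949).

1149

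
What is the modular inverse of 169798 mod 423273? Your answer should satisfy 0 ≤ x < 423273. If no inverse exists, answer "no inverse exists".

Extended Euclidean algorithm:
423273 = 2·169798 + 83677
169798 = 2·83677 + 2444
83677 = 34·2444 + 581
2444 = 4·581 + 120
581 = 4·120 + 101
120 = 1·101 + 19
101 = 5·19 + 6
19 = 3·6 + 1
6 = 6·1 + 0
The gcd is 1. Working backward:
1 = 19 − 3·6
1 = −3·101 + 16·19
1 = 16·120 − 19·101
1 = −19·581 + 92·120
1 = 92·2444 − 387·581
1 = −387·83677 + 13250·2444
1 = 13250·169798 − 26887·83677
1 = −26887·423273 + 67024·169798
So 169798·67024 ≡ 1 (mod 423273).

67024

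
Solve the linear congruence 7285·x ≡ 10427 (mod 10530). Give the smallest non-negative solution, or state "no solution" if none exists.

no solution

gcd(7285, 10530):
10530 = 1*7285 + 3245
7285 = 2*3245 + 795
3245 = 4*795 + 65
795 = 12*65 + 15
65 = 4*15 + 5
15 = 3*5 + 0
gcd = 5, but 5 ∤ 10427, so the congruence has no solution.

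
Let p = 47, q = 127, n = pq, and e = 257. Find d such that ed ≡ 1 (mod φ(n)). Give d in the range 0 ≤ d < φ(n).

φ(n) = (p−1)(q−1) = 46·126 = 5796.
Need d with 257·d ≡ 1 (mod 5796). Apply the extended Euclidean algorithm:
5796 = 22×257 + 142
257 = 1×142 + 115
142 = 1×115 + 27
115 = 4×27 + 7
27 = 3×7 + 6
7 = 1×6 + 1
6 = 6×1 + 0
Back-substitute:
1 = 7 − 6
1 = −27 + 4·7
1 = 4·115 − 17·27
1 = −17·142 + 21·115
1 = 21·257 − 38·142
1 = −38·5796 + 857·257
So 257·857 ≡ 1 (mod 5796), hence d = 857.

857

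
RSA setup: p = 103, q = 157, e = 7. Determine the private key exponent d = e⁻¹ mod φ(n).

13639

φ(n) = (p−1)(q−1) = 102·156 = 15912.
Need d with 7·d ≡ 1 (mod 15912). Apply the extended Euclidean algorithm:
15912 = 2273×7 + 1
7 = 7×1 + 0
Back-substitute:
1 = 15912 − 2273·7
So 7·(-2273) ≡ 1 (mod 15912), hence d ≡ -2273 ≡ 13639 (mod 15912).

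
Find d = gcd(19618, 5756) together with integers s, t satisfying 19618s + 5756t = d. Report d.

2

Repeated division:
19618 = 3×5756 + 2350
5756 = 2×2350 + 1056
2350 = 2×1056 + 238
1056 = 4×238 + 104
238 = 2×104 + 30
104 = 3×30 + 14
30 = 2×14 + 2
14 = 7×2 + 0
gcd(19618, 5756) = 2.
Working backward:
2 = 30 − 2·14
2 = −2·104 + 7·30
2 = 7·238 − 16·104
2 = −16·1056 + 71·238
2 = 71·2350 − 158·1056
2 = −158·5756 + 387·2350
2 = 387·19618 − 1319·5756
So 2 = (387)·19618 + (-1319)·5756.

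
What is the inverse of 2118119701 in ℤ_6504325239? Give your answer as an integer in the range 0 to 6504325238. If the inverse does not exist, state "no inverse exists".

Run Euclid on (6504325239, 2118119701):
6504325239 = 3·2118119701 + 149966136
2118119701 = 14·149966136 + 18593797
149966136 = 8·18593797 + 1215760
18593797 = 15·1215760 + 357397
1215760 = 3·357397 + 143569
357397 = 2·143569 + 70259
143569 = 2·70259 + 3051
70259 = 23·3051 + 86
3051 = 35·86 + 41
86 = 2·41 + 4
41 = 10·4 + 1
4 = 4·1 + 0
gcd = 1, so the inverse exists. Back-substitute:
1 = 41 − 10·4
1 = −10·86 + 21·41
1 = 21·3051 − 745·86
1 = −745·70259 + 17156·3051
1 = 17156·143569 − 35057·70259
1 = −35057·357397 + 87270·143569
1 = 87270·1215760 − 296867·357397
1 = −296867·18593797 + 4540275·1215760
1 = 4540275·149966136 − 36619067·18593797
1 = −36619067·2118119701 + 517207213·149966136
1 = 517207213·6504325239 − 1588240706·2118119701
Hence 2118119701⁻¹ ≡ -1588240706 ≡ 4916084533 (mod 6504325239).

4916084533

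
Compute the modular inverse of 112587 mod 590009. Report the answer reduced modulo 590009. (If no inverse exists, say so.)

Run Euclid on (590009, 112587):
590009 = 5·112587 + 27074
112587 = 4·27074 + 4291
27074 = 6·4291 + 1328
4291 = 3·1328 + 307
1328 = 4·307 + 100
307 = 3·100 + 7
100 = 14·7 + 2
7 = 3·2 + 1
2 = 2·1 + 0
The gcd is 1. Working backward:
1 = 7 − 3·2
1 = −3·100 + 43·7
1 = 43·307 − 132·100
1 = −132·1328 + 571·307
1 = 571·4291 − 1845·1328
1 = −1845·27074 + 11641·4291
1 = 11641·112587 − 48409·27074
1 = −48409·590009 + 253686·112587
So 112587·253686 ≡ 1 (mod 590009).

253686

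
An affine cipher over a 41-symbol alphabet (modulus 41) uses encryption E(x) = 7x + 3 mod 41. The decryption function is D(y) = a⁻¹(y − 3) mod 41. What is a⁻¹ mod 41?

Extended Euclidean algorithm:
41 = 5×7 + 6
7 = 1×6 + 1
6 = 6×1 + 0
The gcd is 1. Working backward:
1 = 7 − 6
1 = −41 + 6·7
So 7·6 ≡ 1 (mod 41).

6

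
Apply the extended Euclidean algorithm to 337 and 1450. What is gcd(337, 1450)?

Repeated division:
1450 = 4·337 + 102
337 = 3·102 + 31
102 = 3·31 + 9
31 = 3·9 + 4
9 = 2·4 + 1
4 = 4·1 + 0
gcd(337, 1450) = 1.
Working backward:
1 = 9 − 2·4
1 = −2·31 + 7·9
1 = 7·102 − 23·31
1 = −23·337 + 76·102
1 = 76·1450 − 327·337
So 1 = (76)·1450 + (-327)·337.

1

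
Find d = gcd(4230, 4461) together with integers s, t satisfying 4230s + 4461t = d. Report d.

3

Repeated division:
4461 = 1·4230 + 231
4230 = 18·231 + 72
231 = 3·72 + 15
72 = 4·15 + 12
15 = 1·12 + 3
12 = 4·3 + 0
gcd(4230, 4461) = 3.
Express as a combination:
3 = 15 − 12
3 = −72 + 5·15
3 = 5·231 − 16·72
3 = −16·4230 + 293·231
3 = 293·4461 − 309·4230
So 3 = (293)·4461 + (-309)·4230.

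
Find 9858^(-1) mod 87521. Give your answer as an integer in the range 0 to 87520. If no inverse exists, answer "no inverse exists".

17854

Run Euclid on (87521, 9858):
87521 = 8×9858 + 8657
9858 = 1×8657 + 1201
8657 = 7×1201 + 250
1201 = 4×250 + 201
250 = 1×201 + 49
201 = 4×49 + 5
49 = 9×5 + 4
5 = 1×4 + 1
4 = 4×1 + 0
Since gcd(9858, 87521) = 1, back-substitute to write 1 as a combination:
1 = 5 − 4
1 = −49 + 10·5
1 = 10·201 − 41·49
1 = −41·250 + 51·201
1 = 51·1201 − 245·250
1 = −245·8657 + 1766·1201
1 = 1766·9858 − 2011·8657
1 = −2011·87521 + 17854·9858
So 9858·17854 ≡ 1 (mod 87521).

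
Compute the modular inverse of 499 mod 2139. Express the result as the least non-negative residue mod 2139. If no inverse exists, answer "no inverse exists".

Run Euclid on (2139, 499):
2139 = 4·499 + 143
499 = 3·143 + 70
143 = 2·70 + 3
70 = 23·3 + 1
3 = 3·1 + 0
The gcd is 1. Working backward:
1 = 70 − 23·3
1 = −23·143 + 47·70
1 = 47·499 − 164·143
1 = −164·2139 + 703·499
So 499·703 ≡ 1 (mod 2139).

703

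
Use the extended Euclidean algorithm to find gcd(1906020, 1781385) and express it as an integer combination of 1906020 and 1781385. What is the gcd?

15

Euclidean algorithm:
1906020 = 1·1781385 + 124635
1781385 = 14·124635 + 36495
124635 = 3·36495 + 15150
36495 = 2·15150 + 6195
15150 = 2·6195 + 2760
6195 = 2·2760 + 675
2760 = 4·675 + 60
675 = 11·60 + 15
60 = 4·15 + 0
gcd(1906020, 1781385) = 15.
Express as a combination:
15 = 675 − 11·60
15 = −11·2760 + 45·675
15 = 45·6195 − 101·2760
15 = −101·15150 + 247·6195
15 = 247·36495 − 595·15150
15 = −595·124635 + 2032·36495
15 = 2032·1781385 − 29043·124635
15 = −29043·1906020 + 31075·1781385
So 15 = (-29043)·1906020 + (31075)·1781385.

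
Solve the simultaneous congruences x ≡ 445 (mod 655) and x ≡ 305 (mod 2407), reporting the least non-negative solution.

Write x = 445 + 655·k. Then 655·k ≡ 305 − 445 ≡ 2267 (mod 2407).
Need 655⁻¹ mod 2407. Extended Euclid on (2407, 655):
2407 = 3×655 + 442
655 = 1×442 + 213
442 = 2×213 + 16
213 = 13×16 + 5
16 = 3×5 + 1
5 = 5×1 + 0
Back-substitute:
1 = 16 − 3·5
1 = −3·213 + 40·16
1 = 40·442 − 83·213
1 = −83·655 + 123·442
1 = 123·2407 − 452·655
655⁻¹ ≡ 1955 (mod 2407), so k ≡ 1955·2267 ≡ 698 (mod 2407).
x = 445 + 655·698 = 457635.

457635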